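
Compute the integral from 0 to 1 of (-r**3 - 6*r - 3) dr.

-25/4

By the power rule, an antiderivative is F(r) = -r**4/4 - 3*r**2 - 3*r.
Then F(1) - F(0) = (-25/4) - (0) = -25/4.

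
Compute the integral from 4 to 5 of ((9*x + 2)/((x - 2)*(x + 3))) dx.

Factor the denominator: x**2 + x - 6 = (x + 3)(x - 2).
Partial fractions: (9*x + 2)/((x - 2)*(x + 3)) = 5/(x + 3) + 4/(x - 2).
An antiderivative is F(x) = 4*log(x - 2) + 5*log(x + 3).
Then F(5) - F(4) = (4*log(3) + 15*log(2)) - (4*log(2) + 5*log(7)) = -5*log(7) + 4*log(3) + 11*log(2).

-5*log(7) + 4*log(3) + 11*log(2)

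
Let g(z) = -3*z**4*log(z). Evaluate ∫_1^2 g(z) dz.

Integrate by parts once (u = ln z, dv = -3*z**4 dz).
An antiderivative is F(z) = -3*z**5*(5*log(z) - 1)/25.
Then F(2) - F(1) = (96/25 - 96*log(2)/5) - (3/25) = 93/25 - 96*log(2)/5.

93/25 - 96*log(2)/5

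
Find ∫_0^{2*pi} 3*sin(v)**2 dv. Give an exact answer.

3*pi

Use the identity sin^2(v) = (1 - cos(2*v))/2.
An antiderivative is F(v) = 3*v/2 - 3*sin(2*v)/4.
Then F(2*pi) - F(0) = (3*pi) - (0) = 3*pi.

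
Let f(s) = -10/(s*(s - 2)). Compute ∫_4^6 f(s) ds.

-10*log(2) + 5*log(3)

Factor the denominator: s**2 - 2*s = s(s - 2).
Partial fractions: -10/(s*(s - 2)) = 5/s - 5/(s - 2).
An antiderivative is F(s) = 5*log(s) - 5*log(s - 2).
Then F(6) - F(4) = (-5*log(2) + 5*log(3)) - (log(32)) = -10*log(2) + 5*log(3).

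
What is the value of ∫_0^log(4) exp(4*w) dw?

Let u = exp(w), so du = exp(w) dw. When w = 0, u = 1; when w = log(4), u = 4.
The integral becomes ∫ u**3 du from 1 to 4, with antiderivative u**4/4.
Back in w: F(w) = exp(4*w)/4.
Then F(log(4)) - F(0) = (64) - (1/4) = 255/4.

255/4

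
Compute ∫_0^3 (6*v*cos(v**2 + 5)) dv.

-3*sin(5) + 3*sin(14)

Let u = v**2 + 5, so du = 2*v dv. When v = 0, u = 5; when v = 3, u = 14.
The integral becomes 3·∫ cos(u) du from 5 to 14, with antiderivative 3*sin(u).
Back in v: F(v) = 3*sin(v**2 + 5).
Then F(3) - F(0) = (3*sin(14)) - (3*sin(5)) = -3*sin(5) + 3*sin(14).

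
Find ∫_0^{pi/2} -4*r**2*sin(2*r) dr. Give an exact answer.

2 - pi**2/2

Integrate by parts twice (u = r^2, dv = -4*sin(2*r) dr).
An antiderivative is F(r) = 2*r**2*cos(2*r) - 2*r*sin(2*r) - cos(2*r).
Then F(pi/2) - F(0) = (1 - pi**2/2) - (-1) = 2 - pi**2/2.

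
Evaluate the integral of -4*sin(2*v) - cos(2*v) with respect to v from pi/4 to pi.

An antiderivative is F(v) = -sin(2*v)/2 + 2*cos(2*v).
Then F(pi) - F(pi/4) = (2) - (-1/2) = 5/2.

5/2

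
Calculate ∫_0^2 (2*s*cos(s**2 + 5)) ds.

sin(9) - sin(5)

Let u = s**2 + 5, so du = 2*s ds. When s = 0, u = 5; when s = 2, u = 9.
The integral becomes ∫ cos(u) du from 5 to 9, with antiderivative sin(u).
Back in s: F(s) = sin(s**2 + 5).
Then F(2) - F(0) = (sin(9)) - (sin(5)) = sin(9) - sin(5).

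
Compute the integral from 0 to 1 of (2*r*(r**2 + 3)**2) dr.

37/3

Let u = r**2 + 3, so du = 2*r dr. When r = 0, u = 3; when r = 1, u = 4.
The integral becomes ∫ u**2 du from 3 to 4, with antiderivative u**3/3.
Back in r: F(r) = (r**2 + 3)**3/3.
Then F(1) - F(0) = (64/3) - (9) = 37/3.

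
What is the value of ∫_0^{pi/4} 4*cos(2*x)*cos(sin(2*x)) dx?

Let u = sin(2*x), so du = 2*cos(2*x) dx. When x = 0, u = 0; when x = pi/4, u = 1.
The integral becomes 2·∫ cos(u) du from 0 to 1, with antiderivative 2*sin(u).
Back in x: F(x) = 2*sin(sin(2*x)).
Then F(pi/4) - F(0) = (2*sin(1)) - (0) = 2*sin(1).

2*sin(1)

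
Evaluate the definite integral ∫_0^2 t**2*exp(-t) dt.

2 - 10*exp(-2)

Integrate by parts twice (u = t^2, dv = exp(-t) dt).
An antiderivative is F(t) = (-t**2 - 2*t - 2)*exp(-t).
Then F(2) - F(0) = (-10*exp(-2)) - (-2) = 2 - 10*exp(-2).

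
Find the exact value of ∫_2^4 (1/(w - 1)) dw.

log(3)

An antiderivative is F(w) = log(w - 1).
Then F(4) - F(2) = (log(3)) - (0) = log(3).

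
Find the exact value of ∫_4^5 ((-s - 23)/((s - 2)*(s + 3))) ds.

Factor the denominator: s**2 + s - 6 = (s + 3)(s - 2).
Partial fractions: (-s - 23)/((s - 2)*(s + 3)) = 4/(s + 3) - 5/(s - 2).
An antiderivative is F(s) = -5*log(s - 2) + 4*log(s + 3).
Then F(5) - F(4) = (-5*log(3) + 12*log(2)) - (-5*log(2) + 4*log(7)) = -4*log(7) - 5*log(3) + 17*log(2).

-4*log(7) - 5*log(3) + 17*log(2)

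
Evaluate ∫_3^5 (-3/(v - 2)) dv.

-log(27)

An antiderivative is F(v) = -3*log(v - 2).
Then F(5) - F(3) = (-log(27)) - (0) = -log(27).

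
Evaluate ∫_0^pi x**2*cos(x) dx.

-2*pi

Integrate by parts twice (u = x^2, dv = cos(x) dx).
An antiderivative is F(x) = x**2*sin(x) + 2*x*cos(x) - 2*sin(x).
Then F(pi) - F(0) = (-2*pi) - (0) = -2*pi.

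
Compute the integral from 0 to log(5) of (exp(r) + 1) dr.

log(5) + 4

An antiderivative is F(r) = r + exp(r).
Then F(log(5)) - F(0) = (log(5) + 5) - (1) = log(5) + 4.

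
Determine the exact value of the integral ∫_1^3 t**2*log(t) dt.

-26/9 + 9*log(3)

Integrate by parts once (u = ln t, dv = t**2 dt).
An antiderivative is F(t) = t**3*(3*log(t) - 1)/9.
Then F(3) - F(1) = (-3 + 9*log(3)) - (-1/9) = -26/9 + 9*log(3).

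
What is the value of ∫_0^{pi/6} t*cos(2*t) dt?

Integrate by parts once (u = t, dv = cos(2*t) dt).
An antiderivative is F(t) = t*sin(2*t)/2 + cos(2*t)/4.
Then F(pi/6) - F(0) = (1/8 + sqrt(3)*pi/24) - (1/4) = -1/8 + sqrt(3)*pi/24.

-1/8 + sqrt(3)*pi/24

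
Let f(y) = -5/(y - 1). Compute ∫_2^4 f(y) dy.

-5*log(3)

An antiderivative is F(y) = -5*log(y - 1).
Then F(4) - F(2) = (-5*log(3)) - (0) = -5*log(3).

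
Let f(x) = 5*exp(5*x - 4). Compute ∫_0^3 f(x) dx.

Let u = 5*x - 4, so du = 5 dx. When x = 0, u = -4; when x = 3, u = 11.
The integral becomes ∫ exp(u) du from -4 to 11, with antiderivative exp(u).
Back in x: F(x) = exp(5*x - 4).
Then F(3) - F(0) = (exp(11)) - (exp(-4)) = -(1 - exp(15))*exp(-4).

-(1 - exp(15))*exp(-4)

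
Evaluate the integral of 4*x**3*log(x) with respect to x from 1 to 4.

Integrate by parts once (u = ln x, dv = 4*x**3 dx).
An antiderivative is F(x) = x**4*(4*log(x) - 1)/4.
Then F(4) - F(1) = (-64 + 512*log(2)) - (-1/4) = -255/4 + 512*log(2).

-255/4 + 512*log(2)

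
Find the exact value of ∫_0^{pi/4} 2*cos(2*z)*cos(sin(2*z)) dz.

sin(1)

Let u = sin(2*z), so du = 2*cos(2*z) dz. When z = 0, u = 0; when z = pi/4, u = 1.
The integral becomes ∫ cos(u) du from 0 to 1, with antiderivative sin(u).
Back in z: F(z) = sin(sin(2*z)).
Then F(pi/4) - F(0) = (sin(1)) - (0) = sin(1).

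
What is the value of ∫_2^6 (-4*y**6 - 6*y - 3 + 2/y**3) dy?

By the power rule, an antiderivative is F(y) = -4*y**7/7 - 3*y**2 - 3*y - 1/y**2.
Then F(6) - F(2) = (-40342543/252) - (-2559/28) = -10079878/63.

-10079878/63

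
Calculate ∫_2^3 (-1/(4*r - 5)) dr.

-log(7)/4 + log(3)/4

An antiderivative is F(r) = -log(4*r - 5)/4.
Then F(3) - F(2) = (-log(7)/4) - (-log(3)/4) = -log(7)/4 + log(3)/4.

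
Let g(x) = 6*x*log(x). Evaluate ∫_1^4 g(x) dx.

Integrate by parts once (u = ln x, dv = 6*x dx).
An antiderivative is F(x) = 3*x**2*(2*log(x) - 1)/2.
Then F(4) - F(1) = (-24 + 96*log(2)) - (-3/2) = -45/2 + 96*log(2).

-45/2 + 96*log(2)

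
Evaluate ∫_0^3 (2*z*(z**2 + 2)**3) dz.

Let u = z**2 + 2, so du = 2*z dz. When z = 0, u = 2; when z = 3, u = 11.
The integral becomes ∫ u**3 du from 2 to 11, with antiderivative u**4/4.
Back in z: F(z) = (z**2 + 2)**4/4.
Then F(3) - F(0) = (14641/4) - (4) = 14625/4.

14625/4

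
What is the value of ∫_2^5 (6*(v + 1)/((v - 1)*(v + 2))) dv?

4*log(2) + 2*log(7)

Factor the denominator: v**2 + v - 2 = (v + 2)(v - 1).
Partial fractions: 6*(v + 1)/((v - 1)*(v + 2)) = 2/(v + 2) + 4/(v - 1).
An antiderivative is F(v) = 4*log(v - 1) + 2*log(v + 2).
Then F(5) - F(2) = (2*log(7) + 8*log(2)) - (log(16)) = 4*log(2) + 2*log(7).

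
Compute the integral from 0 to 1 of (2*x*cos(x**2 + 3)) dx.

sin(4) - sin(3)

Let u = x**2 + 3, so du = 2*x dx. When x = 0, u = 3; when x = 1, u = 4.
The integral becomes ∫ cos(u) du from 3 to 4, with antiderivative sin(u).
Back in x: F(x) = sin(x**2 + 3).
Then F(1) - F(0) = (sin(4)) - (sin(3)) = sin(4) - sin(3).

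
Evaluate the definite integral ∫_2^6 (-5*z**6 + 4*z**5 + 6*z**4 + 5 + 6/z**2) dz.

-16746106/105

By the power rule, an antiderivative is F(z) = -5*z**7/7 + 2*z**6/3 + 6*z**5/5 + 5*z - 6/z.
Then F(6) - F(2) = (-5582153/35) - (-353/105) = -16746106/105.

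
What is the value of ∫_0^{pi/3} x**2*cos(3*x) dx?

-2*pi/27

Integrate by parts twice (u = x^2, dv = cos(3*x) dx).
An antiderivative is F(x) = x**2*sin(3*x)/3 + 2*x*cos(3*x)/9 - 2*sin(3*x)/27.
Then F(pi/3) - F(0) = (-2*pi/27) - (0) = -2*pi/27.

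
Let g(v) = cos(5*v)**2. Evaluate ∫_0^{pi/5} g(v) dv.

pi/10

Use the identity cos^2(5*v) = (1 + cos(10*v))/2.
An antiderivative is F(v) = v/2 + sin(10*v)/20.
Then F(pi/5) - F(0) = (pi/10) - (0) = pi/10.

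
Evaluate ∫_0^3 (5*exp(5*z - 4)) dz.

-(1 - exp(15))*exp(-4)

Let u = 5*z - 4, so du = 5 dz. When z = 0, u = -4; when z = 3, u = 11.
The integral becomes ∫ exp(u) du from -4 to 11, with antiderivative exp(u).
Back in z: F(z) = exp(5*z - 4).
Then F(3) - F(0) = (exp(11)) - (exp(-4)) = -(1 - exp(15))*exp(-4).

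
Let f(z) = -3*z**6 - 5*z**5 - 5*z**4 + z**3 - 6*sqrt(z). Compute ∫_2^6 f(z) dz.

By the power rule, an antiderivative is F(z) = -3*z**7/7 - 5*z**6/6 - z**5 + z**4/4 - 4*z**(3/2).
Then F(6) - F(2) = (-1164132/7 - 24*sqrt(6)) - (-2860/21 - 8*sqrt(2)) = -3489536/21 - 24*sqrt(6) + 8*sqrt(2).

-3489536/21 - 24*sqrt(6) + 8*sqrt(2)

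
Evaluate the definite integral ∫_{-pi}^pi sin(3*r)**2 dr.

Use the identity sin^2(3*r) = (1 - cos(6*r))/2.
An antiderivative is F(r) = r/2 - sin(6*r)/12.
Then F(pi) - F(-pi) = (pi/2) - (-pi/2) = pi.

pi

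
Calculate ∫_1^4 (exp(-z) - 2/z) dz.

-4*log(2) - exp(-4) + exp(-1)

An antiderivative is F(z) = -2*log(z) - exp(-z).
Then F(4) - F(1) = (-4*log(2) - exp(-4)) - (-exp(-1)) = -4*log(2) - exp(-4) + exp(-1).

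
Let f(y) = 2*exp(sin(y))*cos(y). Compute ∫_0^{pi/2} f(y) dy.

-2 + 2*E

Let u = sin(y), so du = cos(y) dy. When y = 0, u = 0; when y = pi/2, u = 1.
The integral becomes 2·∫ exp(u) du from 0 to 1, with antiderivative 2*exp(u).
Back in y: F(y) = 2*exp(sin(y)).
Then F(pi/2) - F(0) = (2*E) - (2) = -2 + 2*E.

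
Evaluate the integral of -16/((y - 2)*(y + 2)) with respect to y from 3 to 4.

-4*log(5) + 4*log(3)

Factor the denominator: y**2 - 4 = (y + 2)(y - 2).
Partial fractions: -16/((y - 2)*(y + 2)) = 4/(y + 2) - 4/(y - 2).
An antiderivative is F(y) = -4*log(y - 2) + 4*log(y + 2).
Then F(4) - F(3) = (log(81)) - (4*log(5)) = -4*log(5) + 4*log(3).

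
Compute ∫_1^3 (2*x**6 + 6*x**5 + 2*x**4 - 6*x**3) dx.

By the power rule, an antiderivative is F(x) = 2*x**7/7 + x**6 + 2*x**5/5 - 3*x**4/2.
Then F(3) - F(1) = (93069/70) - (13/70) = 46528/35.

46528/35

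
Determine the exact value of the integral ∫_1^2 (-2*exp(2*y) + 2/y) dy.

-exp(4) + log(4) + exp(2)

An antiderivative is F(y) = -exp(2*y) + 2*log(y).
Then F(2) - F(1) = (-exp(4) + log(4)) - (-exp(2)) = -exp(4) + log(4) + exp(2).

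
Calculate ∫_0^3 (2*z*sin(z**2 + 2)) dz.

Let u = z**2 + 2, so du = 2*z dz. When z = 0, u = 2; when z = 3, u = 11.
The integral becomes ∫ sin(u) du from 2 to 11, with antiderivative -cos(u).
Back in z: F(z) = -cos(z**2 + 2).
Then F(3) - F(0) = (-cos(11)) - (-cos(2)) = cos(2) - cos(11).

cos(2) - cos(11)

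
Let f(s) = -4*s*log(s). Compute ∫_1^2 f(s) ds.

3 - 8*log(2)

Integrate by parts once (u = ln s, dv = -4*s ds).
An antiderivative is F(s) = -s**2*(2*log(s) - 1).
Then F(2) - F(1) = (4 - 8*log(2)) - (1) = 3 - 8*log(2).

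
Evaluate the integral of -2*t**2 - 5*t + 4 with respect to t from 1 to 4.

By the power rule, an antiderivative is F(t) = -2*t**3/3 - 5*t**2/2 + 4*t.
Then F(4) - F(1) = (-200/3) - (5/6) = -135/2.

-135/2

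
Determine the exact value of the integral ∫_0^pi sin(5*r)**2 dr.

pi/2

Use the identity sin^2(5*r) = (1 - cos(10*r))/2.
An antiderivative is F(r) = r/2 - sin(10*r)/20.
Then F(pi) - F(0) = (pi/2) - (0) = pi/2.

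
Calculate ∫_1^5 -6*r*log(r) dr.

Integrate by parts once (u = ln r, dv = -6*r dr).
An antiderivative is F(r) = -3*r**2*(2*log(r) - 1)/2.
Then F(5) - F(1) = (75/2 - 75*log(5)) - (3/2) = 36 - 75*log(5).

36 - 75*log(5)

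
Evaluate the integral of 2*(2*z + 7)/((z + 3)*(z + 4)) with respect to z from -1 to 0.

Factor the denominator: z**2 + 7*z + 12 = (z + 4)(z + 3).
Partial fractions: 2*(2*z + 7)/((z + 3)*(z + 4)) = 2/(z + 4) + 2/(z + 3).
An antiderivative is F(z) = 2*log(z + 3) + 2*log(z + 4).
Then F(0) - F(-1) = (2*log(3) + 4*log(2)) - (log(36)) = log(4).

log(4)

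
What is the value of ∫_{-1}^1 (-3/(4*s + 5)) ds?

An antiderivative is F(s) = -3*log(4*s + 5)/4.
Then F(1) - F(-1) = (-3*log(3)/2) - (0) = -3*log(3)/2.

-3*log(3)/2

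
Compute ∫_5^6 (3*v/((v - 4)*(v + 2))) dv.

Factor the denominator: v**2 - 2*v - 8 = (v + 2)(v - 4).
Partial fractions: 3*v/((v - 4)*(v + 2)) = 1/(v + 2) + 2/(v - 4).
An antiderivative is F(v) = 2*log(v - 4) + log(v + 2).
Then F(6) - F(5) = (log(32)) - (log(7)) = log(32/7).

log(32/7)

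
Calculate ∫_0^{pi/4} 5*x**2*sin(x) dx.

-10 - 5*sqrt(2)*pi**2/32 + 5*sqrt(2)*pi/4 + 5*sqrt(2)

Integrate by parts twice (u = x^2, dv = 5*sin(x) dx).
An antiderivative is F(x) = -5*x**2*cos(x) + 10*x*sin(x) + 10*cos(x).
Then F(pi/4) - F(0) = (5*sqrt(2)*(-pi**2 + 8*pi + 32)/32) - (10) = -10 - 5*sqrt(2)*pi**2/32 + 5*sqrt(2)*pi/4 + 5*sqrt(2).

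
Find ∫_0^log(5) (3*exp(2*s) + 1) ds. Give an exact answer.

log(5) + 36

An antiderivative is F(s) = 3*exp(2*s)/2 + s.
Then F(log(5)) - F(0) = (log(5) + 75/2) - (3/2) = log(5) + 36.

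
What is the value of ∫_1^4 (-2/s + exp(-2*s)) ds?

(-8*exp(8)*log(2) - 1 + exp(6))*exp(-8)/2

An antiderivative is F(s) = -2*log(s) - exp(-2*s)/2.
Then F(4) - F(1) = (-4*log(2) - exp(-8)/2) - (-exp(-2)/2) = (-8*exp(8)*log(2) - 1 + exp(6))*exp(-8)/2.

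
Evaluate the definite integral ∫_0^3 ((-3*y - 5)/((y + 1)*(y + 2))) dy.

-log(40)

Factor the denominator: y**2 + 3*y + 2 = (y + 2)(y + 1).
Partial fractions: (-3*y - 5)/((y + 1)*(y + 2)) = -1/(y + 2) - 2/(y + 1).
An antiderivative is F(y) = -2*log(y + 1) - log(y + 2).
Then F(3) - F(0) = (-log(80)) - (-log(2)) = -log(40).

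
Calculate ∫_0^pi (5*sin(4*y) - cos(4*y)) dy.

0

An antiderivative is F(y) = -sin(4*y)/4 - 5*cos(4*y)/4.
Then F(pi) - F(0) = (-5/4) - (-5/4) = 0.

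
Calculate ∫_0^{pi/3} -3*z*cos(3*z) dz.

Integrate by parts once (u = z, dv = -3*cos(3*z) dz).
An antiderivative is F(z) = -z*sin(3*z) - cos(3*z)/3.
Then F(pi/3) - F(0) = (1/3) - (-1/3) = 2/3.

2/3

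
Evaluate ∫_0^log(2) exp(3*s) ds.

Let u = exp(s), so du = exp(s) ds. When s = 0, u = 1; when s = log(2), u = 2.
The integral becomes ∫ u**2 du from 1 to 2, with antiderivative u**3/3.
Back in s: F(s) = exp(3*s)/3.
Then F(log(2)) - F(0) = (8/3) - (1/3) = 7/3.

7/3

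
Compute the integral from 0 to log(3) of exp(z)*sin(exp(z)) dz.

Let u = exp(z), so du = exp(z) dz. When z = 0, u = 1; when z = log(3), u = 3.
The integral becomes ∫ sin(u) du from 1 to 3, with antiderivative -cos(u).
Back in z: F(z) = -cos(exp(z)).
Then F(log(3)) - F(0) = (-cos(3)) - (-cos(1)) = cos(1) - cos(3).

cos(1) - cos(3)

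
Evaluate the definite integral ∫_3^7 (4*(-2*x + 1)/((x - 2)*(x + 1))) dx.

-4*log(5) - 4*log(2)

Factor the denominator: x**2 - x - 2 = (x + 1)(x - 2).
Partial fractions: 4*(-2*x + 1)/((x - 2)*(x + 1)) = -4/(x + 1) - 4/(x - 2).
An antiderivative is F(x) = -4*log(x - 2) - 4*log(x + 1).
Then F(7) - F(3) = (-12*log(2) - 4*log(5)) - (-8*log(2)) = -4*log(5) - 4*log(2).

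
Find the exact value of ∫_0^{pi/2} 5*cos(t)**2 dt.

5*pi/4

Use the identity cos^2(t) = (1 + cos(2*t))/2.
An antiderivative is F(t) = 5*t/2 + 5*sin(2*t)/4.
Then F(pi/2) - F(0) = (5*pi/4) - (0) = 5*pi/4.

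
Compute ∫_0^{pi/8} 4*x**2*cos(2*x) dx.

sqrt(2)*(-32 + pi**2 + 8*pi)/64

Integrate by parts twice (u = x^2, dv = 4*cos(2*x) dx).
An antiderivative is F(x) = 2*x**2*sin(2*x) + 2*x*cos(2*x) - sin(2*x).
Then F(pi/8) - F(0) = (sqrt(2)*(-32 + pi**2 + 8*pi)/64) - (0) = sqrt(2)*(-32 + pi**2 + 8*pi)/64.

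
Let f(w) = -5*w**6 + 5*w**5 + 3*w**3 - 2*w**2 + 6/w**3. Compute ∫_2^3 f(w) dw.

By the power rule, an antiderivative is F(w) = -5*w**7/7 + 5*w**6/6 + 3*w**4/4 - 2*w**3/3 - 3/w**2.
Then F(3) - F(2) = (-76627/84) - (-901/28) = -18481/21.

-18481/21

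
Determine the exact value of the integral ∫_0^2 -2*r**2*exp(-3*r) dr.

-4/27 + 100*exp(-6)/27

Integrate by parts twice (u = r^2, dv = -2*exp(-3*r) dr).
An antiderivative is F(r) = (18*r**2 + 12*r + 4)*exp(-3*r)/27.
Then F(2) - F(0) = (100*exp(-6)/27) - (4/27) = -4/27 + 100*exp(-6)/27.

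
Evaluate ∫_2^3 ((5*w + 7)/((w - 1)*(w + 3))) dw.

-2*log(5) + 2*log(3) + 5*log(2)

Factor the denominator: w**2 + 2*w - 3 = (w + 3)(w - 1).
Partial fractions: (5*w + 7)/((w - 1)*(w + 3)) = 2/(w + 3) + 3/(w - 1).
An antiderivative is F(w) = 3*log(w - 1) + 2*log(w + 3).
Then F(3) - F(2) = (2*log(3) + 5*log(2)) - (log(25)) = -2*log(5) + 2*log(3) + 5*log(2).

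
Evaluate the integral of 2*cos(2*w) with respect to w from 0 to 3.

Let u = 2*w, so du = 2 dw. When w = 0, u = 0; when w = 3, u = 6.
The integral becomes ∫ cos(u) du from 0 to 6, with antiderivative sin(u).
Back in w: F(w) = sin(2*w).
Then F(3) - F(0) = (sin(6)) - (0) = sin(6).

sin(6)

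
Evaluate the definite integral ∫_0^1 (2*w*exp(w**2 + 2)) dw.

Let u = w**2 + 2, so du = 2*w dw. When w = 0, u = 2; when w = 1, u = 3.
The integral becomes ∫ exp(u) du from 2 to 3, with antiderivative exp(u).
Back in w: F(w) = exp(w**2 + 2).
Then F(1) - F(0) = (exp(3)) - (exp(2)) = -exp(2) + exp(3).

-exp(2) + exp(3)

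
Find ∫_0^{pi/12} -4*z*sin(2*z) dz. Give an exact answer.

Integrate by parts once (u = z, dv = -4*sin(2*z) dz).
An antiderivative is F(z) = 2*z*cos(2*z) - sin(2*z).
Then F(pi/12) - F(0) = (-1/2 + sqrt(3)*pi/12) - (0) = -1/2 + sqrt(3)*pi/12.

-1/2 + sqrt(3)*pi/12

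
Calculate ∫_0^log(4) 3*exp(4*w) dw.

765/4

Let u = exp(w), so du = exp(w) dw. When w = 0, u = 1; when w = log(4), u = 4.
The integral becomes 3·∫ u**3 du from 1 to 4, with antiderivative 3*u**4/4.
Back in w: F(w) = 3*exp(4*w)/4.
Then F(log(4)) - F(0) = (192) - (3/4) = 765/4.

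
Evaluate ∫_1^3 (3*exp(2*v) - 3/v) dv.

-3*exp(2)/2 - log(27) + 3*exp(6)/2

An antiderivative is F(v) = 3*exp(2*v)/2 - 3*log(v).
Then F(3) - F(1) = (-log(27) + 3*exp(6)/2) - (3*exp(2)/2) = -3*exp(2)/2 - log(27) + 3*exp(6)/2.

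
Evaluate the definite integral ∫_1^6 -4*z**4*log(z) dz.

Integrate by parts once (u = ln z, dv = -4*z**4 dz).
An antiderivative is F(z) = -4*z**5*(5*log(z) - 1)/25.
Then F(6) - F(1) = (31104/25 - 31104*log(6)/5) - (4/25) = 1244 - 31104*log(6)/5.

1244 - 31104*log(6)/5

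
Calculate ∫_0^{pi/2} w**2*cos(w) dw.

Integrate by parts twice (u = w^2, dv = cos(w) dw).
An antiderivative is F(w) = w**2*sin(w) + 2*w*cos(w) - 2*sin(w).
Then F(pi/2) - F(0) = (-2 + pi**2/4) - (0) = -2 + pi**2/4.

-2 + pi**2/4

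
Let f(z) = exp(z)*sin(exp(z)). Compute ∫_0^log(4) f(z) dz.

cos(1) - cos(4)

Let u = exp(z), so du = exp(z) dz. When z = 0, u = 1; when z = log(4), u = 4.
The integral becomes ∫ sin(u) du from 1 to 4, with antiderivative -cos(u).
Back in z: F(z) = -cos(exp(z)).
Then F(log(4)) - F(0) = (-cos(4)) - (-cos(1)) = cos(1) - cos(4).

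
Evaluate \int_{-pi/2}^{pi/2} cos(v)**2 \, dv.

pi/2

Use the identity cos^2(v) = (1 + cos(2*v))/2.
An antiderivative is F(v) = v/2 + sin(2*v)/4.
Then F(pi/2) - F(-pi/2) = (pi/4) - (-pi/4) = pi/2.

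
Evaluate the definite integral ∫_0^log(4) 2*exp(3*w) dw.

Let u = exp(w), so du = exp(w) dw. When w = 0, u = 1; when w = log(4), u = 4.
The integral becomes 2·∫ u**2 du from 1 to 4, with antiderivative 2*u**3/3.
Back in w: F(w) = 2*exp(3*w)/3.
Then F(log(4)) - F(0) = (128/3) - (2/3) = 42.

42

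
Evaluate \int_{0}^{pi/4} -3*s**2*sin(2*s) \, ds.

3/4 - 3*pi/8

Integrate by parts twice (u = s^2, dv = -3*sin(2*s) ds).
An antiderivative is F(s) = 3*s**2*cos(2*s)/2 - 3*s*sin(2*s)/2 - 3*cos(2*s)/4.
Then F(pi/4) - F(0) = (-3*pi/8) - (-3/4) = 3/4 - 3*pi/8.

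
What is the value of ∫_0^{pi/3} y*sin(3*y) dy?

Integrate by parts once (u = y, dv = sin(3*y) dy).
An antiderivative is F(y) = -y*cos(3*y)/3 + sin(3*y)/9.
Then F(pi/3) - F(0) = (pi/9) - (0) = pi/9.

pi/9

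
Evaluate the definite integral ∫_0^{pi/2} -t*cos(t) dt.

1 - pi/2

Integrate by parts once (u = t, dv = -cos(t) dt).
An antiderivative is F(t) = -t*sin(t) - cos(t).
Then F(pi/2) - F(0) = (-pi/2) - (-1) = 1 - pi/2.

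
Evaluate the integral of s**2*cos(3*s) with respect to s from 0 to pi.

-2*pi/9

Integrate by parts twice (u = s^2, dv = cos(3*s) ds).
An antiderivative is F(s) = s**2*sin(3*s)/3 + 2*s*cos(3*s)/9 - 2*sin(3*s)/27.
Then F(pi) - F(0) = (-2*pi/9) - (0) = -2*pi/9.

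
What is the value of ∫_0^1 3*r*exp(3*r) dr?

Integrate by parts once (u = r, dv = 3*exp(3*r) dr).
An antiderivative is F(r) = (3*r - 1)*exp(3*r)/3.
Then F(1) - F(0) = (2*exp(3)/3) - (-1/3) = 1/3 + 2*exp(3)/3.

1/3 + 2*exp(3)/3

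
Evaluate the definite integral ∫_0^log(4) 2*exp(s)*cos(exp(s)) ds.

-2*sin(1) + 2*sin(4)

Let u = exp(s), so du = exp(s) ds. When s = 0, u = 1; when s = log(4), u = 4.
The integral becomes 2·∫ cos(u) du from 1 to 4, with antiderivative 2*sin(u).
Back in s: F(s) = 2*sin(exp(s)).
Then F(log(4)) - F(0) = (2*sin(4)) - (2*sin(1)) = -2*sin(1) + 2*sin(4).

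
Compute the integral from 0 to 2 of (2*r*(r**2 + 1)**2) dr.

124/3

Let u = r**2 + 1, so du = 2*r dr. When r = 0, u = 1; when r = 2, u = 5.
The integral becomes ∫ u**2 du from 1 to 5, with antiderivative u**3/3.
Back in r: F(r) = (r**2 + 1)**3/3.
Then F(2) - F(0) = (125/3) - (1/3) = 124/3.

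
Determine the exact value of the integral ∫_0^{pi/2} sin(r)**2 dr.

pi/4

Use the identity sin^2(r) = (1 - cos(2*r))/2.
An antiderivative is F(r) = r/2 - sin(2*r)/4.
Then F(pi/2) - F(0) = (pi/4) - (0) = pi/4.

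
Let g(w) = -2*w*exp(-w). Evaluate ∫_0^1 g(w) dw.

-2 + 4*exp(-1)

Integrate by parts once (u = w, dv = -2*exp(-w) dw).
An antiderivative is F(w) = (2*w + 2)*exp(-w).
Then F(1) - F(0) = (4*exp(-1)) - (2) = -2 + 4*exp(-1).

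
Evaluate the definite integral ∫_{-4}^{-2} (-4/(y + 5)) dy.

An antiderivative is F(y) = -4*log(y + 5).
Then F(-2) - F(-4) = (-log(81)) - (0) = -log(81).

-log(81)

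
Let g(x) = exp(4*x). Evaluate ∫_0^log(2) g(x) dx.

15/4

Let u = exp(x), so du = exp(x) dx. When x = 0, u = 1; when x = log(2), u = 2.
The integral becomes ∫ u**3 du from 1 to 2, with antiderivative u**4/4.
Back in x: F(x) = exp(4*x)/4.
Then F(log(2)) - F(0) = (4) - (1/4) = 15/4.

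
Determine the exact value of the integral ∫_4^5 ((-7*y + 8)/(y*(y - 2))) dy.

Factor the denominator: y**2 - 2*y = y(y - 2).
Partial fractions: (-7*y + 8)/(y*(y - 2)) = -4/y - 3/(y - 2).
An antiderivative is F(y) = -4*log(y) - 3*log(y - 2).
Then F(5) - F(4) = (-4*log(5) - 3*log(3)) - (-11*log(2)) = -4*log(5) - 3*log(3) + 11*log(2).

-4*log(5) - 3*log(3) + 11*log(2)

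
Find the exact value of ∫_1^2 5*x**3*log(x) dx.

Integrate by parts once (u = ln x, dv = 5*x**3 dx).
An antiderivative is F(x) = 5*x**4*(4*log(x) - 1)/16.
Then F(2) - F(1) = (-5 + 20*log(2)) - (-5/16) = -75/16 + 20*log(2).

-75/16 + 20*log(2)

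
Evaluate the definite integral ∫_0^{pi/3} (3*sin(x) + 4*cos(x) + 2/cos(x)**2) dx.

3/2 + 4*sqrt(3)

An antiderivative is F(x) = 4*sin(x) - 3*cos(x) + 2*tan(x).
Then F(pi/3) - F(0) = (-3/2 + 4*sqrt(3)) - (-3) = 3/2 + 4*sqrt(3).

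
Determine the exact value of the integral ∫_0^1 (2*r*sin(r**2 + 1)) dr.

Let u = r**2 + 1, so du = 2*r dr. When r = 0, u = 1; when r = 1, u = 2.
The integral becomes ∫ sin(u) du from 1 to 2, with antiderivative -cos(u).
Back in r: F(r) = -cos(r**2 + 1).
Then F(1) - F(0) = (-cos(2)) - (-cos(1)) = -cos(2) + cos(1).

-cos(2) + cos(1)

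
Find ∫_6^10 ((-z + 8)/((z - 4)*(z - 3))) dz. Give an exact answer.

-5*log(7) + 9*log(3)

Factor the denominator: z**2 - 7*z + 12 = (z - 3)(z - 4).
Partial fractions: (-z + 8)/((z - 4)*(z - 3)) = -5/(z - 3) + 4/(z - 4).
An antiderivative is F(z) = 4*log(z - 4) - 5*log(z - 3).
Then F(10) - F(6) = (-5*log(7) + 4*log(2) + 4*log(3)) - (-5*log(3) + 4*log(2)) = -5*log(7) + 9*log(3).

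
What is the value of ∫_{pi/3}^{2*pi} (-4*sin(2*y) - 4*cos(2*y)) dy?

An antiderivative is F(y) = -2*sin(2*y) + 2*cos(2*y).
Then F(2*pi) - F(pi/3) = (2) - (-sqrt(3) - 1) = sqrt(3) + 3.

sqrt(3) + 3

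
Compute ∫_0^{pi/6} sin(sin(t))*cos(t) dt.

Let u = sin(t), so du = cos(t) dt. When t = 0, u = 0; when t = pi/6, u = 1/2.
The integral becomes ∫ sin(u) du from 0 to 1/2, with antiderivative -cos(u).
Back in t: F(t) = -cos(sin(t)).
Then F(pi/6) - F(0) = (-cos(1/2)) - (-1) = 1 - cos(1/2).

1 - cos(1/2)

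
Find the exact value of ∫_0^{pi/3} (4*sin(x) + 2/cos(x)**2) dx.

2 + 2*sqrt(3)

An antiderivative is F(x) = -4*cos(x) + 2*tan(x).
Then F(pi/3) - F(0) = (-2 + 2*sqrt(3)) - (-4) = 2 + 2*sqrt(3).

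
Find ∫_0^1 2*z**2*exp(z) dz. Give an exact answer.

-4 + 2*E

Integrate by parts twice (u = z^2, dv = 2*exp(z) dz).
An antiderivative is F(z) = (2*z**2 - 4*z + 4)*exp(z).
Then F(1) - F(0) = (2*E) - (4) = -4 + 2*E.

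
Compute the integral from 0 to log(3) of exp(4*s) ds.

20

Let u = exp(s), so du = exp(s) ds. When s = 0, u = 1; when s = log(3), u = 3.
The integral becomes ∫ u**3 du from 1 to 3, with antiderivative u**4/4.
Back in s: F(s) = exp(4*s)/4.
Then F(log(3)) - F(0) = (81/4) - (1/4) = 20.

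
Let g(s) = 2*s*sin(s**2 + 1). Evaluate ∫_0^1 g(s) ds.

-cos(2) + cos(1)

Let u = s**2 + 1, so du = 2*s ds. When s = 0, u = 1; when s = 1, u = 2.
The integral becomes ∫ sin(u) du from 1 to 2, with antiderivative -cos(u).
Back in s: F(s) = -cos(s**2 + 1).
Then F(1) - F(0) = (-cos(2)) - (-cos(1)) = -cos(2) + cos(1).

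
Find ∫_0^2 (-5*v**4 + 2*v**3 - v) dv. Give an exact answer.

By the power rule, an antiderivative is F(v) = -v**5 + v**4/2 - v**2/2.
Then F(2) - F(0) = (-26) - (0) = -26.

-26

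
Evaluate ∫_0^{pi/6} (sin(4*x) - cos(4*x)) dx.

An antiderivative is F(x) = -sin(4*x)/4 - cos(4*x)/4.
Then F(pi/6) - F(0) = (1/8 - sqrt(3)/8) - (-1/4) = 3/8 - sqrt(3)/8.

3/8 - sqrt(3)/8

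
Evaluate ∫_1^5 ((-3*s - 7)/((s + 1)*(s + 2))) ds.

Factor the denominator: s**2 + 3*s + 2 = (s + 2)(s + 1).
Partial fractions: (-3*s - 7)/((s + 1)*(s + 2)) = 1/(s + 2) - 4/(s + 1).
An antiderivative is F(s) = -4*log(s + 1) + log(s + 2).
Then F(5) - F(1) = (-4*log(3) - 4*log(2) + log(7)) - (log(3/16)) = -5*log(3) + log(7).

-5*log(3) + log(7)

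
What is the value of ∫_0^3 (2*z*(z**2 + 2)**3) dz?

14625/4

Let u = z**2 + 2, so du = 2*z dz. When z = 0, u = 2; when z = 3, u = 11.
The integral becomes ∫ u**3 du from 2 to 11, with antiderivative u**4/4.
Back in z: F(z) = (z**2 + 2)**4/4.
Then F(3) - F(0) = (14641/4) - (4) = 14625/4.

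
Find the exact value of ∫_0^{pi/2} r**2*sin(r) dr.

Integrate by parts twice (u = r^2, dv = sin(r) dr).
An antiderivative is F(r) = -r**2*cos(r) + 2*r*sin(r) + 2*cos(r).
Then F(pi/2) - F(0) = (pi) - (2) = -2 + pi.

-2 + pi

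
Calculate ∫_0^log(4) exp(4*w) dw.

255/4

Let u = exp(w), so du = exp(w) dw. When w = 0, u = 1; when w = log(4), u = 4.
The integral becomes ∫ u**3 du from 1 to 4, with antiderivative u**4/4.
Back in w: F(w) = exp(4*w)/4.
Then F(log(4)) - F(0) = (64) - (1/4) = 255/4.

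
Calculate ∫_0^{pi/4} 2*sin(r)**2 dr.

-1/2 + pi/4

Use the identity sin^2(r) = (1 - cos(2*r))/2.
An antiderivative is F(r) = r - sin(2*r)/2.
Then F(pi/4) - F(0) = (-1/2 + pi/4) - (0) = -1/2 + pi/4.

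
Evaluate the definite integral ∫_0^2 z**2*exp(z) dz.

Integrate by parts twice (u = z^2, dv = exp(z) dz).
An antiderivative is F(z) = (z**2 - 2*z + 2)*exp(z).
Then F(2) - F(0) = (2*exp(2)) - (2) = -2 + 2*exp(2).

-2 + 2*exp(2)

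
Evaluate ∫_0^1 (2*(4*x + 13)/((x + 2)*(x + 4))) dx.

Factor the denominator: x**2 + 6*x + 8 = (x + 4)(x + 2).
Partial fractions: 2*(4*x + 13)/((x + 2)*(x + 4)) = 3/(x + 4) + 5/(x + 2).
An antiderivative is F(x) = 5*log(x + 2) + 3*log(x + 4).
Then F(1) - F(0) = (3*log(5) + 5*log(3)) - (11*log(2)) = -11*log(2) + 3*log(5) + 5*log(3).

-11*log(2) + 3*log(5) + 5*log(3)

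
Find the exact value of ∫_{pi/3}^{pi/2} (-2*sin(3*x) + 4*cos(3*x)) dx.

An antiderivative is F(x) = 4*sin(3*x)/3 + 2*cos(3*x)/3.
Then F(pi/2) - F(pi/3) = (-4/3) - (-2/3) = -2/3.

-2/3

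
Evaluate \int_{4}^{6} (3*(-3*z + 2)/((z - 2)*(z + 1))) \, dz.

Factor the denominator: z**2 - z - 2 = (z + 1)(z - 2).
Partial fractions: 3*(-3*z + 2)/((z - 2)*(z + 1)) = -5/(z + 1) - 4/(z - 2).
An antiderivative is F(z) = -4*log(z - 2) - 5*log(z + 1).
Then F(6) - F(4) = (-5*log(7) - 8*log(2)) - (-5*log(5) - 4*log(2)) = -5*log(7) - 4*log(2) + 5*log(5).

-5*log(7) - 4*log(2) + 5*log(5)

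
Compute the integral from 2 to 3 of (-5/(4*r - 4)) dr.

-5*log(2)/4

An antiderivative is F(r) = -5*log(4*r - 4)/4.
Then F(3) - F(2) = (-15*log(2)/4) - (-5*log(2)/2) = -5*log(2)/4.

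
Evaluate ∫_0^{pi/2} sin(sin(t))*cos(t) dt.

Let u = sin(t), so du = cos(t) dt. When t = 0, u = 0; when t = pi/2, u = 1.
The integral becomes ∫ sin(u) du from 0 to 1, with antiderivative -cos(u).
Back in t: F(t) = -cos(sin(t)).
Then F(pi/2) - F(0) = (-cos(1)) - (-1) = 1 - cos(1).

1 - cos(1)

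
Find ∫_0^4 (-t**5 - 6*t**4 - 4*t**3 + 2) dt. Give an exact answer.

By the power rule, an antiderivative is F(t) = -t**6/6 - 6*t**5/5 - t**4 + 2*t.
Then F(4) - F(0) = (-32392/15) - (0) = -32392/15.

-32392/15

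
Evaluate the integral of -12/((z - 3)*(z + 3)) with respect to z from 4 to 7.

Factor the denominator: z**2 - 9 = (z + 3)(z - 3).
Partial fractions: -12/((z - 3)*(z + 3)) = 2/(z + 3) - 2/(z - 3).
An antiderivative is F(z) = -2*log(z - 3) + 2*log(z + 3).
Then F(7) - F(4) = (log(25/4)) - (log(49)) = -2*log(7) - 2*log(2) + 2*log(5).

-2*log(7) - 2*log(2) + 2*log(5)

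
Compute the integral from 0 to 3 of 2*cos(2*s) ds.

sin(6)

Let u = 2*s, so du = 2 ds. When s = 0, u = 0; when s = 3, u = 6.
The integral becomes ∫ cos(u) du from 0 to 6, with antiderivative sin(u).
Back in s: F(s) = sin(2*s).
Then F(3) - F(0) = (sin(6)) - (0) = sin(6).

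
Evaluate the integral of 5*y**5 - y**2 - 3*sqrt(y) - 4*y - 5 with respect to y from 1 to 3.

574 - 6*sqrt(3)

By the power rule, an antiderivative is F(y) = 5*y**6/6 - 2*y**(3/2) - y**3/3 - 2*y**2 - 5*y.
Then F(3) - F(1) = (1131/2 - 6*sqrt(3)) - (-17/2) = 574 - 6*sqrt(3).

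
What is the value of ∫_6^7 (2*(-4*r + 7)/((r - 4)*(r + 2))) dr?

Factor the denominator: r**2 - 2*r - 8 = (r + 2)(r - 4).
Partial fractions: 2*(-4*r + 7)/((r - 4)*(r + 2)) = -5/(r + 2) - 3/(r - 4).
An antiderivative is F(r) = -3*log(r - 4) - 5*log(r + 2).
Then F(7) - F(6) = (-13*log(3)) - (-18*log(2)) = -13*log(3) + 18*log(2).

-13*log(3) + 18*log(2)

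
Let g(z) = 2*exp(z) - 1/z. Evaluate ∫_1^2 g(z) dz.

An antiderivative is F(z) = 2*exp(z) - log(z).
Then F(2) - F(1) = (-log(2) + 2*exp(2)) - (2*exp(1)) = -2*exp(1) - log(2) + 2*exp(2).

-2*exp(1) - log(2) + 2*exp(2)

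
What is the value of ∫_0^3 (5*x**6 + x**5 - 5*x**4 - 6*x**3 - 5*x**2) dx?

8919/7

By the power rule, an antiderivative is F(x) = 5*x**7/7 + x**6/6 - x**5 - 3*x**4/2 - 5*x**3/3.
Then F(3) - F(0) = (8919/7) - (0) = 8919/7.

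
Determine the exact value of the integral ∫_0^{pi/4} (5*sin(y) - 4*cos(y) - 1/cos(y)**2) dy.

An antiderivative is F(y) = -4*sin(y) - 5*cos(y) - tan(y).
Then F(pi/4) - F(0) = (-9*sqrt(2)/2 - 1) - (-5) = 4 - 9*sqrt(2)/2.

4 - 9*sqrt(2)/2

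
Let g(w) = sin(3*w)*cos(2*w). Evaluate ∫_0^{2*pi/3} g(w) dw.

9/10

Use the identity sin(3*w)cos(2*w) = [sin(5*w) + sin(w)]/2.
An antiderivative is F(w) = -cos(w)/2 - cos(5*w)/10.
Then F(2*pi/3) - F(0) = (3/10) - (-3/5) = 9/10.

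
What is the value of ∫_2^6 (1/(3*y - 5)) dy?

log(13)/3

An antiderivative is F(y) = log(3*y - 5)/3.
Then F(6) - F(2) = (log(13)/3) - (0) = log(13)/3.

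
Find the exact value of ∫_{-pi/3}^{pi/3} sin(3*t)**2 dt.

pi/3

Use the identity sin^2(3*t) = (1 - cos(6*t))/2.
An antiderivative is F(t) = t/2 - sin(6*t)/12.
Then F(pi/3) - F(-pi/3) = (pi/6) - (-pi/6) = pi/3.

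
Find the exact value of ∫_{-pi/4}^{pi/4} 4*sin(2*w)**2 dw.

Use the identity sin^2(2*w) = (1 - cos(4*w))/2.
An antiderivative is F(w) = 2*w - sin(4*w)/2.
Then F(pi/4) - F(-pi/4) = (pi/2) - (-pi/2) = pi.

pi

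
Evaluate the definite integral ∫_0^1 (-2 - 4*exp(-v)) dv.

-6 + 4*exp(-1)

An antiderivative is F(v) = -2*v + 4*exp(-v).
Then F(1) - F(0) = (-2 + 4*exp(-1)) - (4) = -6 + 4*exp(-1).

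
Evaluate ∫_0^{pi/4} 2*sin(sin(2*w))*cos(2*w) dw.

1 - cos(1)

Let u = sin(2*w), so du = 2*cos(2*w) dw. When w = 0, u = 0; when w = pi/4, u = 1.
The integral becomes ∫ sin(u) du from 0 to 1, with antiderivative -cos(u).
Back in w: F(w) = -cos(sin(2*w)).
Then F(pi/4) - F(0) = (-cos(1)) - (-1) = 1 - cos(1).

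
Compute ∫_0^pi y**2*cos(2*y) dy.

Integrate by parts twice (u = y^2, dv = cos(2*y) dy).
An antiderivative is F(y) = y**2*sin(2*y)/2 + y*cos(2*y)/2 - sin(2*y)/4.
Then F(pi) - F(0) = (pi/2) - (0) = pi/2.

pi/2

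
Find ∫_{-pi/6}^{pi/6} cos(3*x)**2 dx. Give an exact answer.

Use the identity cos^2(3*x) = (1 + cos(6*x))/2.
An antiderivative is F(x) = x/2 + sin(6*x)/12.
Then F(pi/6) - F(-pi/6) = (pi/12) - (-pi/12) = pi/6.

pi/6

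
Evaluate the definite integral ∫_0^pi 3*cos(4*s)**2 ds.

3*pi/2

Use the identity cos^2(4*s) = (1 + cos(8*s))/2.
An antiderivative is F(s) = 3*s/2 + 3*sin(8*s)/16.
Then F(pi) - F(0) = (3*pi/2) - (0) = 3*pi/2.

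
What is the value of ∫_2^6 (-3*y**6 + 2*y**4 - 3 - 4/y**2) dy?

By the power rule, an antiderivative is F(y) = -3*y**7/7 + 2*y**5/5 - 3*y + 4/y.
Then F(6) - F(2) = (-12272348/105) - (-1612/35) = -12267512/105.

-12267512/105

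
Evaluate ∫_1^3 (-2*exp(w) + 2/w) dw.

-2*exp(3) + 2*log(3) + 2*exp(1)

An antiderivative is F(w) = -2*exp(w) + 2*log(w).
Then F(3) - F(1) = (-2*exp(3) + 2*log(3)) - (-2*exp(1)) = -2*exp(3) + 2*log(3) + 2*exp(1).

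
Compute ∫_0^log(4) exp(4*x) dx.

255/4

Let u = exp(x), so du = exp(x) dx. When x = 0, u = 1; when x = log(4), u = 4.
The integral becomes ∫ u**3 du from 1 to 4, with antiderivative u**4/4.
Back in x: F(x) = exp(4*x)/4.
Then F(log(4)) - F(0) = (64) - (1/4) = 255/4.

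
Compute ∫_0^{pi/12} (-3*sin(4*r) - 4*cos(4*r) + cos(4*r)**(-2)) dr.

-sqrt(3)/4 - 3/8

An antiderivative is F(r) = -sin(4*r) + 3*cos(4*r)/4 + tan(4*r)/4.
Then F(pi/12) - F(0) = (3/8 - sqrt(3)/4) - (3/4) = -sqrt(3)/4 - 3/8.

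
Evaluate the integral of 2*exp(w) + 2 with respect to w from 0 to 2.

2 + 2*exp(2)

An antiderivative is F(w) = 2*w + 2*exp(w).
Then F(2) - F(0) = (4 + 2*exp(2)) - (2) = 2 + 2*exp(2).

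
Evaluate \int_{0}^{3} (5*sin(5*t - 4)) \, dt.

cos(4) - cos(11)

Let u = 5*t - 4, so du = 5 dt. When t = 0, u = -4; when t = 3, u = 11.
The integral becomes ∫ sin(u) du from -4 to 11, with antiderivative -cos(u).
Back in t: F(t) = -cos(5*t - 4).
Then F(3) - F(0) = (-cos(11)) - (-cos(4)) = cos(4) - cos(11).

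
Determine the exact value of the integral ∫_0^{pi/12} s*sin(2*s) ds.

Integrate by parts once (u = s, dv = sin(2*s) ds).
An antiderivative is F(s) = -s*cos(2*s)/2 + sin(2*s)/4.
Then F(pi/12) - F(0) = (-sqrt(3)*pi/48 + 1/8) - (0) = -sqrt(3)*pi/48 + 1/8.

-sqrt(3)*pi/48 + 1/8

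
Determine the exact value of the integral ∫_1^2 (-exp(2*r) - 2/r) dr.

-exp(4)/2 - log(4) + exp(2)/2

An antiderivative is F(r) = -exp(2*r)/2 - 2*log(r).
Then F(2) - F(1) = (-exp(4)/2 - log(4)) - (-exp(2)/2) = -exp(4)/2 - log(4) + exp(2)/2.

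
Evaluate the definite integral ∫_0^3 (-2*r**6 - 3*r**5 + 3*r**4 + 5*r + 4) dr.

-28317/35

By the power rule, an antiderivative is F(r) = -2*r**7/7 - r**6/2 + 3*r**5/5 + 5*r**2/2 + 4*r.
Then F(3) - F(0) = (-28317/35) - (0) = -28317/35.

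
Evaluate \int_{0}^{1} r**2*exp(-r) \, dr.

2 - 5*exp(-1)

Integrate by parts twice (u = r^2, dv = exp(-r) dr).
An antiderivative is F(r) = (-r**2 - 2*r - 2)*exp(-r).
Then F(1) - F(0) = (-5*exp(-1)) - (-2) = 2 - 5*exp(-1).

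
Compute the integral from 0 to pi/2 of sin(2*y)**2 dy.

Use the identity sin^2(2*y) = (1 - cos(4*y))/2.
An antiderivative is F(y) = y/2 - sin(4*y)/8.
Then F(pi/2) - F(0) = (pi/4) - (0) = pi/4.

pi/4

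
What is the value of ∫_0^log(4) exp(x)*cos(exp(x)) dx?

Let u = exp(x), so du = exp(x) dx. When x = 0, u = 1; when x = log(4), u = 4.
The integral becomes ∫ cos(u) du from 1 to 4, with antiderivative sin(u).
Back in x: F(x) = sin(exp(x)).
Then F(log(4)) - F(0) = (sin(4)) - (sin(1)) = -sin(1) + sin(4).

-sin(1) + sin(4)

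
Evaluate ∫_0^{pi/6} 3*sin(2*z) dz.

An antiderivative is F(z) = -3*cos(2*z)/2.
Then F(pi/6) - F(0) = (-3/4) - (-3/2) = 3/4.

3/4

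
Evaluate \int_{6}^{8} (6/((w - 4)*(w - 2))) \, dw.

log(64/27)

Factor the denominator: w**2 - 6*w + 8 = (w - 2)(w - 4).
Partial fractions: 6/((w - 4)*(w - 2)) = -3/(w - 2) + 3/(w - 4).
An antiderivative is F(w) = 3*log(w - 4) - 3*log(w - 2).
Then F(8) - F(6) = (log(8/27)) - (-log(8)) = log(64/27).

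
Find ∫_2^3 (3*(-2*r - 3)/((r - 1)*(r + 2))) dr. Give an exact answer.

Factor the denominator: r**2 + r - 2 = (r + 2)(r - 1).
Partial fractions: 3*(-2*r - 3)/((r - 1)*(r + 2)) = -1/(r + 2) - 5/(r - 1).
An antiderivative is F(r) = -5*log(r - 1) - log(r + 2).
Then F(3) - F(2) = (-5*log(2) - log(5)) - (-log(4)) = -log(40).

-log(40)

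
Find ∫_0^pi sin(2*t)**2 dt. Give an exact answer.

pi/2

Use the identity sin^2(2*t) = (1 - cos(4*t))/2.
An antiderivative is F(t) = t/2 - sin(4*t)/8.
Then F(pi) - F(0) = (pi/2) - (0) = pi/2.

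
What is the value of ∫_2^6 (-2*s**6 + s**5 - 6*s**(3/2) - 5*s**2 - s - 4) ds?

By the power rule, an antiderivative is F(s) = -2*s**7/7 + s**6/6 - 12*s**(5/2)/5 - 5*s**3/3 - s**2/2 - 4*s.
Then F(6) - F(2) = (-508254/7 - 432*sqrt(6)/5) - (-1034/21 - 48*sqrt(2)/5) = -1523728/21 - 432*sqrt(6)/5 + 48*sqrt(2)/5.

-1523728/21 - 432*sqrt(6)/5 + 48*sqrt(2)/5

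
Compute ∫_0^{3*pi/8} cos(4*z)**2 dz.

3*pi/16

Use the identity cos^2(4*z) = (1 + cos(8*z))/2.
An antiderivative is F(z) = z/2 + sin(8*z)/16.
Then F(3*pi/8) - F(0) = (3*pi/16) - (0) = 3*pi/16.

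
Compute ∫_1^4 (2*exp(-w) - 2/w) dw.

An antiderivative is F(w) = -2*log(w) - 2*exp(-w).
Then F(4) - F(1) = (-4*log(2) - 2*exp(-4)) - (-2*exp(-1)) = -4*log(2) - 2*exp(-4) + 2*exp(-1).

-4*log(2) - 2*exp(-4) + 2*exp(-1)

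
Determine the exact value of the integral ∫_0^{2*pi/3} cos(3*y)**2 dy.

Use the identity cos^2(3*y) = (1 + cos(6*y))/2.
An antiderivative is F(y) = y/2 + sin(6*y)/12.
Then F(2*pi/3) - F(0) = (pi/3) - (0) = pi/3.

pi/3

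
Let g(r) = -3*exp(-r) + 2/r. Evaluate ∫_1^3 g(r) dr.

-3*exp(-1) + 3*exp(-3) + 2*log(3)

An antiderivative is F(r) = 2*log(r) + 3*exp(-r).
Then F(3) - F(1) = (3*exp(-3) + 2*log(3)) - (3*exp(-1)) = -3*exp(-1) + 3*exp(-3) + 2*log(3).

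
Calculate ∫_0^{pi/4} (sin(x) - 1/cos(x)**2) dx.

-sqrt(2)/2

An antiderivative is F(x) = -cos(x) - tan(x).
Then F(pi/4) - F(0) = (-1 - sqrt(2)/2) - (-1) = -sqrt(2)/2.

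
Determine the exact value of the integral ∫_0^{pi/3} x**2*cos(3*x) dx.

-2*pi/27

Integrate by parts twice (u = x^2, dv = cos(3*x) dx).
An antiderivative is F(x) = x**2*sin(3*x)/3 + 2*x*cos(3*x)/9 - 2*sin(3*x)/27.
Then F(pi/3) - F(0) = (-2*pi/27) - (0) = -2*pi/27.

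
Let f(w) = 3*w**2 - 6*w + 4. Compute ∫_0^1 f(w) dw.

2

By the power rule, an antiderivative is F(w) = w**3 - 3*w**2 + 4*w.
Then F(1) - F(0) = (2) - (0) = 2.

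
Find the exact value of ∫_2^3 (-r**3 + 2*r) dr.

-45/4

By the power rule, an antiderivative is F(r) = -r**4/4 + r**2.
Then F(3) - F(2) = (-45/4) - (0) = -45/4.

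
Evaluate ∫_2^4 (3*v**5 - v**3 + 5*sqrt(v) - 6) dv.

By the power rule, an antiderivative is F(v) = v**6/2 - v**4/4 + 10*v**(3/2)/3 - 6*v.
Then F(4) - F(2) = (5960/3) - (20*sqrt(2)/3 + 16) = 5912/3 - 20*sqrt(2)/3.

5912/3 - 20*sqrt(2)/3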